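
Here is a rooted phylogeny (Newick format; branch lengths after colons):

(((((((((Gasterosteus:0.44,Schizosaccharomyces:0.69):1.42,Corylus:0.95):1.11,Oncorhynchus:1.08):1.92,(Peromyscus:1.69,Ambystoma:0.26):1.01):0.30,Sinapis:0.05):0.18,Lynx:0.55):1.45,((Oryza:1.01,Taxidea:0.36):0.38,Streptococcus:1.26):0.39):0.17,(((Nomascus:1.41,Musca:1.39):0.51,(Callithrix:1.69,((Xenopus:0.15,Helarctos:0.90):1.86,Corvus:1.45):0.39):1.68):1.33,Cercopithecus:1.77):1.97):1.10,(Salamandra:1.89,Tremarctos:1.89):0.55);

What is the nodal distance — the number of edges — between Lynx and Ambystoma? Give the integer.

5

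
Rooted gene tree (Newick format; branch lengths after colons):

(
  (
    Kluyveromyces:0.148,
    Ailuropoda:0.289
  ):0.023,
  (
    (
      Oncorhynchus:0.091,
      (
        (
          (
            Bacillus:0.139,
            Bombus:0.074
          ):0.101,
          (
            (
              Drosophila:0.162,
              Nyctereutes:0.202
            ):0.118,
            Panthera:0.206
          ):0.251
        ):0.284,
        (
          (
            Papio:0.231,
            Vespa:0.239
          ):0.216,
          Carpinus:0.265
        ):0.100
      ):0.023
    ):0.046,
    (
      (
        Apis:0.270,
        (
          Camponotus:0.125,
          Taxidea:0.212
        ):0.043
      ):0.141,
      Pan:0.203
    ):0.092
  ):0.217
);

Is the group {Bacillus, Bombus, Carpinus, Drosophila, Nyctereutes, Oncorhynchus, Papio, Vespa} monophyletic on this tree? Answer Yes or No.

The MRCA of the listed taxa subtends (Oncorhynchus,(((Bacillus,Bombus),((Drosophila,Nyctereutes),Panthera)),((Papio,Vespa),Carpinus))).
That clade also contains Panthera, which is not in the proposed group, so the group is not monophyletic.

No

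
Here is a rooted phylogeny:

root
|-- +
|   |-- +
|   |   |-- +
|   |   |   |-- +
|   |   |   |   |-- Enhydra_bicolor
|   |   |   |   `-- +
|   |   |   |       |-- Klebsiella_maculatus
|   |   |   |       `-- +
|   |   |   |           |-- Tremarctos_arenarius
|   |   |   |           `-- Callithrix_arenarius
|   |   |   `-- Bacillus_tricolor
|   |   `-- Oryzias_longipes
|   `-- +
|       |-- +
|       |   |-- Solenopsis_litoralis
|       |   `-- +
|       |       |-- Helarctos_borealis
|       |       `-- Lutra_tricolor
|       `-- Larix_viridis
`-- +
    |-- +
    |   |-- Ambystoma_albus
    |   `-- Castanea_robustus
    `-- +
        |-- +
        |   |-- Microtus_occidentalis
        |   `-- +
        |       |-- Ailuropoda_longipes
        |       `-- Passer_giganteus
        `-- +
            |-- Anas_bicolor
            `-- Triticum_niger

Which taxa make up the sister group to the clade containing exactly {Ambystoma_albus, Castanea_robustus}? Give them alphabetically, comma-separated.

Ailuropoda_longipes, Anas_bicolor, Microtus_occidentalis, Passer_giganteus, Triticum_niger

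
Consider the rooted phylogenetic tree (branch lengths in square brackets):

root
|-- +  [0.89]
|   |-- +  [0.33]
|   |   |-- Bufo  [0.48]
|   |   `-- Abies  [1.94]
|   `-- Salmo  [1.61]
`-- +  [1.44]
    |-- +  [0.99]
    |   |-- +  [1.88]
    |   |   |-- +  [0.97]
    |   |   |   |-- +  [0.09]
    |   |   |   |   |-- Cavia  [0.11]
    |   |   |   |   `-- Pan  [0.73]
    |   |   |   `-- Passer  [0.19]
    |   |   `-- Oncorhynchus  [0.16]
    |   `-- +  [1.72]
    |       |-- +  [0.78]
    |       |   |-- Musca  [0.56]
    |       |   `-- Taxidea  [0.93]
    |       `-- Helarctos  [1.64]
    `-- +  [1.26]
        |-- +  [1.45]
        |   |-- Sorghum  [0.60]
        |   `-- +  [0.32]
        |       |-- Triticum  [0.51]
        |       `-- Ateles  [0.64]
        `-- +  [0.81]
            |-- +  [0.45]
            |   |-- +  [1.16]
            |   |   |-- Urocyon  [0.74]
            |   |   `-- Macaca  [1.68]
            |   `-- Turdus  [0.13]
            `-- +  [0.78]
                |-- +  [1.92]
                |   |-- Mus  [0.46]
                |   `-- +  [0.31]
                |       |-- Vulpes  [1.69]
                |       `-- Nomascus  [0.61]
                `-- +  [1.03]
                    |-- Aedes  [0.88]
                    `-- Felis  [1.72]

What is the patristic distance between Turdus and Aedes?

3.27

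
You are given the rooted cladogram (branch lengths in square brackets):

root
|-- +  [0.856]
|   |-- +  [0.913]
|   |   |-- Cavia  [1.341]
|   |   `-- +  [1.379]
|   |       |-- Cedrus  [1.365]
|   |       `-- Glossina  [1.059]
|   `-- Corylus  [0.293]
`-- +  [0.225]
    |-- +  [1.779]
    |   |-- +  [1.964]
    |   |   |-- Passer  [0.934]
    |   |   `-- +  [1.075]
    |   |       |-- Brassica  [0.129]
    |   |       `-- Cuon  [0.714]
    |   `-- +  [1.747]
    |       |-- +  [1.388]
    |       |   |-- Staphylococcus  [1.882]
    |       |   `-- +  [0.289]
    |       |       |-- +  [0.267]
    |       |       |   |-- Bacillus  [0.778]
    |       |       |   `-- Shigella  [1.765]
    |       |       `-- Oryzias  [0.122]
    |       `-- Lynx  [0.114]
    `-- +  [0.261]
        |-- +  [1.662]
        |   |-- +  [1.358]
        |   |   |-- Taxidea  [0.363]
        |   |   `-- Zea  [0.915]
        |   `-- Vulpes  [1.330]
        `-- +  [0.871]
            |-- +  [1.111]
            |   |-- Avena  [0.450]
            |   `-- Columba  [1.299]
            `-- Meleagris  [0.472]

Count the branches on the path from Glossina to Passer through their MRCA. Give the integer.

8

The MRCA of Glossina and Passer is the root of the tree.
From Glossina up to that node: 4 branches. From Passer up to the same node: 4 branches. Total: 4 + 4 = 8.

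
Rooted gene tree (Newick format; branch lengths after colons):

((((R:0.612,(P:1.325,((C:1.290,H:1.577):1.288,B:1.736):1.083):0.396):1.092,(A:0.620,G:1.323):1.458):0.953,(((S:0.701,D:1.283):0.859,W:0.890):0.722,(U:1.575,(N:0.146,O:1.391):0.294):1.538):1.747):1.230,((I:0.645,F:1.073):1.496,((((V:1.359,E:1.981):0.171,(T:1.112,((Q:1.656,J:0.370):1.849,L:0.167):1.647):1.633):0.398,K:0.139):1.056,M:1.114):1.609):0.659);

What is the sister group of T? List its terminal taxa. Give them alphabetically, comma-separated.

J, L, Q

T attaches to the tree at the node subtending (T,((Q,J),L)).
The other lineage descending from that same node — the sister group — is ((Q,J),L); its 3 tips in alphabetical order are the answer.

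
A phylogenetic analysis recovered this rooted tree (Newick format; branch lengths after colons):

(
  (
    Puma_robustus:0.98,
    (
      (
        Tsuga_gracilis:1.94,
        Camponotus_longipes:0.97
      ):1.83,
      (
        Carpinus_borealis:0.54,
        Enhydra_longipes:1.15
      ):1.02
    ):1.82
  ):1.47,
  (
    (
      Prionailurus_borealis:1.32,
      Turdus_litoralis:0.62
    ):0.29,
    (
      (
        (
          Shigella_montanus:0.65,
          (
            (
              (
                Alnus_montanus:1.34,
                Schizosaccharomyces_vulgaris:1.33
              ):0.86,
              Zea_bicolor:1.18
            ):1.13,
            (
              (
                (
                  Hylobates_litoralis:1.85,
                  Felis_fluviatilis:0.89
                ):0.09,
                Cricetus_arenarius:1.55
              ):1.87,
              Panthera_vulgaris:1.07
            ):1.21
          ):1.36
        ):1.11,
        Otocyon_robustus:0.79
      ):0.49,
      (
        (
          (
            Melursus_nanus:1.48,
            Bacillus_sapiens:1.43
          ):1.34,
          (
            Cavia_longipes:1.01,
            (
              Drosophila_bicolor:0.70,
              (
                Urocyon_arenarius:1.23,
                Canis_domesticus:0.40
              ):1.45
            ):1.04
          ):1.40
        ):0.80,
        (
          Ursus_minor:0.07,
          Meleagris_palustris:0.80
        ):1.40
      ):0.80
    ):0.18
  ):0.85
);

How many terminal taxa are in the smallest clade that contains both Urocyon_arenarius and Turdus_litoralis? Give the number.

The MRCA of Urocyon_arenarius and Turdus_litoralis is the node subtending ((Prionailurus_borealis,Turdus_litoralis),(((Shigella_montanus,(((Alnus_montanus,Schizosaccharomyces_vulgaris),Zea_bicolor),(((Hylobates_litoralis,Felis_fluviatilis),Cricetus_arenarius),Panthera_vulgaris))),Otocyon_robustus),(((Melursus_nanus,Bacillus_sapiens),(Cavia_longipes,(Drosophila_bicolor,(Urocyon_arenarius,Canis_domesticus)))),(Ursus_minor,Meleagris_palustris)))).
That clade contains 19 terminal taxa: Alnus_montanus, Bacillus_sapiens, Canis_domesticus, Cavia_longipes, Cricetus_arenarius, Drosophila_bicolor, Felis_fluviatilis, Hylobates_litoralis, Meleagris_palustris, Melursus_nanus, Otocyon_robustus, Panthera_vulgaris, Prionailurus_borealis, Schizosaccharomyces_vulgaris, Shigella_montanus, Turdus_litoralis, Urocyon_arenarius, Ursus_minor, Zea_bicolor.

19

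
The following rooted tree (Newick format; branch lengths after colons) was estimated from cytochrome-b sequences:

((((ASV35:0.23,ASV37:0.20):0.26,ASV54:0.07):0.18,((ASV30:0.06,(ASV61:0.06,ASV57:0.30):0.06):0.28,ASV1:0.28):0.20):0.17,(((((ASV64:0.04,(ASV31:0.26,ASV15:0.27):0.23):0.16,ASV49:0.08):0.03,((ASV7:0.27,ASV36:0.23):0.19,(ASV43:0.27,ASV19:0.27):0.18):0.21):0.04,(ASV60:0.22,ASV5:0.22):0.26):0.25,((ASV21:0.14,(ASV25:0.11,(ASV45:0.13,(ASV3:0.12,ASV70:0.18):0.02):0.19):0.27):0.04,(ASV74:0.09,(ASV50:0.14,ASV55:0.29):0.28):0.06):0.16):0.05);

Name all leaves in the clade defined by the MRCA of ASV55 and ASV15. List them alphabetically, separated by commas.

ASV15, ASV19, ASV21, ASV25, ASV3, ASV31, ASV36, ASV43, ASV45, ASV49, ASV5, ASV50, ASV55, ASV60, ASV64, ASV7, ASV70, ASV74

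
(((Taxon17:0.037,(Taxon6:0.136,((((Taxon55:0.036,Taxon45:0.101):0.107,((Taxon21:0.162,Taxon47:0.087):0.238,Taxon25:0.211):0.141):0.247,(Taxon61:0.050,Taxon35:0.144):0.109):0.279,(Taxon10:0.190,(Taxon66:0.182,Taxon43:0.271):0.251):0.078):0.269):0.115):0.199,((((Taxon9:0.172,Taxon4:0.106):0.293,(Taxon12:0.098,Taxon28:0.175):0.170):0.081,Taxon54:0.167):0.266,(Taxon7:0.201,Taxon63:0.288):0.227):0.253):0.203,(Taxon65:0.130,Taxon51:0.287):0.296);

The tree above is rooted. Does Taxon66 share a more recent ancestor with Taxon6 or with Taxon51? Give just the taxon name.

Taxon6

The MRCA of Taxon66 and Taxon6 subtends (Taxon6,((((Taxon55,Taxon45),((Taxon21,Taxon47),Taxon25)),(Taxon61,Taxon35)),(Taxon10,(Taxon66,Taxon43)))) (11 taxa).
The MRCA of Taxon66 and Taxon51 is the root, subtending the entire tree (21 taxa).
The first is nested inside the second, so Taxon66 shares a more recent common ancestor with Taxon6.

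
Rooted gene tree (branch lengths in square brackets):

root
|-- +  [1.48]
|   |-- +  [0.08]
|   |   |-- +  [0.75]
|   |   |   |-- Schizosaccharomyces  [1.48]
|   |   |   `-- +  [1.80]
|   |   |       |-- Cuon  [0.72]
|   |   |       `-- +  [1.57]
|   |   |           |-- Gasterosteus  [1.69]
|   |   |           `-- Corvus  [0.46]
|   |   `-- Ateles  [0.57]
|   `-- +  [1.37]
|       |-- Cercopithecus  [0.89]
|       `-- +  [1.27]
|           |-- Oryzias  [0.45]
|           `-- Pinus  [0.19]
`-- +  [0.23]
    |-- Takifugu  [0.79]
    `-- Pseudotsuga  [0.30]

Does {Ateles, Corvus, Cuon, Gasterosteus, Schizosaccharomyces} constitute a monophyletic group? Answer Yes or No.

The most recent common ancestor of these taxa subtends ((Schizosaccharomyces,(Cuon,(Gasterosteus,Corvus))),Ateles).
That clade has exactly 5 tips — every listed taxon and nothing else — so the group is monophyletic.

Yes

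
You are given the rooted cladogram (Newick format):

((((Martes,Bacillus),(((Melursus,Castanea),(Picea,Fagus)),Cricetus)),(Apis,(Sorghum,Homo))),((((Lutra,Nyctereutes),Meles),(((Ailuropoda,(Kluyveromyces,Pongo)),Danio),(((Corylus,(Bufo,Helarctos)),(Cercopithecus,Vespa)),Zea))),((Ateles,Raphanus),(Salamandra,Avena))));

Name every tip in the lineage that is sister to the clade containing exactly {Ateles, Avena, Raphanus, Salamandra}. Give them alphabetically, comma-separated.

The clade containing exactly {Ateles, Avena, Raphanus, Salamandra} attaches to the tree at the node subtending ((((Lutra,Nyctereutes),Meles),(((Ailuropoda,(Kluyveromyces,Pongo)),Danio),(((Corylus,(Bufo,Helarctos)),(Cercopithecus,Vespa)),Zea))),((Ateles,Raphanus),(Salamandra,Avena))).
The other lineage descending from that same node — the sister group — is (((Lutra,Nyctereutes),Meles),(((Ailuropoda,(Kluyveromyces,Pongo)),Danio),(((Corylus,(Bufo,Helarctos)),(Cercopithecus,Vespa)),Zea))); its 13 tips in alphabetical order are the answer.

Ailuropoda, Bufo, Cercopithecus, Corylus, Danio, Helarctos, Kluyveromyces, Lutra, Meles, Nyctereutes, Pongo, Vespa, Zea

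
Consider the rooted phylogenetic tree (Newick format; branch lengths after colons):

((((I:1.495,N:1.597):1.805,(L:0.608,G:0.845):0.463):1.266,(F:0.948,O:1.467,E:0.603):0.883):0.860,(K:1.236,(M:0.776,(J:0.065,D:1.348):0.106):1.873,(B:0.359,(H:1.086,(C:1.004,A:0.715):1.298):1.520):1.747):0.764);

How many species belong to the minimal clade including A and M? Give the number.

The MRCA of A and M is the node subtending (K,(M,(J,D)),(B,(H,(C,A)))).
That clade contains 8 terminal taxa: A, B, C, D, H, J, K, M.

8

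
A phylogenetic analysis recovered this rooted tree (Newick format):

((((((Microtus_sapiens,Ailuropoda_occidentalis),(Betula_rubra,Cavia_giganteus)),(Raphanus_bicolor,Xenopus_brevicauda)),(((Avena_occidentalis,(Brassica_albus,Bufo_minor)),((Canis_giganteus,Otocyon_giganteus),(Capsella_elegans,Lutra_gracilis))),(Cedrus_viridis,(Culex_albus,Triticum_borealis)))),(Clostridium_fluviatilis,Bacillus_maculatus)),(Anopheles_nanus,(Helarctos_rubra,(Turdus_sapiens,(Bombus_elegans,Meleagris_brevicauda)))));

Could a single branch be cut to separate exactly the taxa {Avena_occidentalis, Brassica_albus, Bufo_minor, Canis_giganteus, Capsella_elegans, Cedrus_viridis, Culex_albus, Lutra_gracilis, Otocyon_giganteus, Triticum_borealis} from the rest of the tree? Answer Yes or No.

Yes

The most recent common ancestor of these taxa subtends (((Avena_occidentalis,(Brassica_albus,Bufo_minor)),((Canis_giganteus,Otocyon_giganteus),(Capsella_elegans,Lutra_gracilis))),(Cedrus_viridis,(Culex_albus,Triticum_borealis))).
That clade has exactly 10 tips — every listed taxon and nothing else — so the group is monophyletic.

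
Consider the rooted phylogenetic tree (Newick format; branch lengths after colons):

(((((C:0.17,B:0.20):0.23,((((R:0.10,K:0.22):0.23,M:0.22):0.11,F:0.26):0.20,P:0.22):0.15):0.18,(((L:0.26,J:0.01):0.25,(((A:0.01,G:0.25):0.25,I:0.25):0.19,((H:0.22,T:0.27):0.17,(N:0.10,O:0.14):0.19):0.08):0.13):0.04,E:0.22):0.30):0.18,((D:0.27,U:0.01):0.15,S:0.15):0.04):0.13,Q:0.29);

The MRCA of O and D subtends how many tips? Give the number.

20

The MRCA of O and D is the node subtending ((((C,B),((((R,K),M),F),P)),(((L,J),(((A,G),I),((H,T),(N,O)))),E)),((D,U),S)).
That clade contains 20 terminal taxa: A, B, C, D, E, F, G, H, I, J, K, L, M, N, O, P, R, S, T, U.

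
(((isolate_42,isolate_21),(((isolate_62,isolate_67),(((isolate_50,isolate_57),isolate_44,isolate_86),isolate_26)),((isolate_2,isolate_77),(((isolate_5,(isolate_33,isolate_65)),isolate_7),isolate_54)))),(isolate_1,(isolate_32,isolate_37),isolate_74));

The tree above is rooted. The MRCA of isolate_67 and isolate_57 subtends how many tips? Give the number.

The MRCA of isolate_67 and isolate_57 is the node subtending ((isolate_62,isolate_67),(((isolate_50,isolate_57),isolate_44,isolate_86),isolate_26)).
That clade contains 7 terminal taxa: isolate_26, isolate_44, isolate_50, isolate_57, isolate_62, isolate_67, isolate_86.

7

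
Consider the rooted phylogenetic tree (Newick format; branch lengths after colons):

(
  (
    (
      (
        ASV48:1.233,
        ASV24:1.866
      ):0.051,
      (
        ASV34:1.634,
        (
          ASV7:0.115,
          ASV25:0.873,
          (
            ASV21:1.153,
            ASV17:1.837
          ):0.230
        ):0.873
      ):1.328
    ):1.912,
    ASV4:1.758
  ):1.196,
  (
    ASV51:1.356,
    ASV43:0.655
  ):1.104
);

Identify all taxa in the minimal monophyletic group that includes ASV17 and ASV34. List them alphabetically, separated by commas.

Tracing ASV17: it sits inside (ASV21,ASV17).
Tracing ASV34: it sits inside (ASV34,(ASV7,ASV25,(ASV21,ASV17))).
The smallest clade enclosing both is (ASV34,(ASV7,ASV25,(ASV21,ASV17))); the answer is its 5 terminal taxa in alphabetical order.

ASV17, ASV21, ASV25, ASV34, ASV7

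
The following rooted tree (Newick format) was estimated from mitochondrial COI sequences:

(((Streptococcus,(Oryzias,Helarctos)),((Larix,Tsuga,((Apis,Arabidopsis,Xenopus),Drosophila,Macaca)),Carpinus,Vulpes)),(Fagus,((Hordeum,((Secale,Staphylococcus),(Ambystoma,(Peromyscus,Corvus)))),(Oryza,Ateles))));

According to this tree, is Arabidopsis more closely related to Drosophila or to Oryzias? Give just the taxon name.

Drosophila

The MRCA of Arabidopsis and Drosophila subtends ((Apis,Arabidopsis,Xenopus),Drosophila,Macaca) (5 taxa).
The MRCA of Arabidopsis and Oryzias subtends ((Streptococcus,(Oryzias,Helarctos)),((Larix,Tsuga,((Apis,Arabidopsis,Xenopus),Drosophila,Macaca)),Carpinus,Vulpes)) (12 taxa).
The first is nested inside the second, so Arabidopsis shares a more recent common ancestor with Drosophila.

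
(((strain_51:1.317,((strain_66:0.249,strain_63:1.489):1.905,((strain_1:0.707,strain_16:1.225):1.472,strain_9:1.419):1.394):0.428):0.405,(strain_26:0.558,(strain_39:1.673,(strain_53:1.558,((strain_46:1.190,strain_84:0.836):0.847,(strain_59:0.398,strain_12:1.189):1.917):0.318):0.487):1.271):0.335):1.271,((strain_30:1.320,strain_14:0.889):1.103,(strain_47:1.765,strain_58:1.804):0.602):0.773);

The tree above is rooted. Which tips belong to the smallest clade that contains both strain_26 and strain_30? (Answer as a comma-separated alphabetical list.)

strain_1, strain_12, strain_14, strain_16, strain_26, strain_30, strain_39, strain_46, strain_47, strain_51, strain_53, strain_58, strain_59, strain_63, strain_66, strain_84, strain_9

Tracing strain_26: it sits inside (strain_26,(strain_39,(strain_53,((strain_46,strain_84),(strain_59,strain_12))))).
Tracing strain_30: it sits inside (strain_30,strain_14).
The smallest clade enclosing both is the whole tree (their MRCA is the root), so the answer is all 17 tips in alphabetical order.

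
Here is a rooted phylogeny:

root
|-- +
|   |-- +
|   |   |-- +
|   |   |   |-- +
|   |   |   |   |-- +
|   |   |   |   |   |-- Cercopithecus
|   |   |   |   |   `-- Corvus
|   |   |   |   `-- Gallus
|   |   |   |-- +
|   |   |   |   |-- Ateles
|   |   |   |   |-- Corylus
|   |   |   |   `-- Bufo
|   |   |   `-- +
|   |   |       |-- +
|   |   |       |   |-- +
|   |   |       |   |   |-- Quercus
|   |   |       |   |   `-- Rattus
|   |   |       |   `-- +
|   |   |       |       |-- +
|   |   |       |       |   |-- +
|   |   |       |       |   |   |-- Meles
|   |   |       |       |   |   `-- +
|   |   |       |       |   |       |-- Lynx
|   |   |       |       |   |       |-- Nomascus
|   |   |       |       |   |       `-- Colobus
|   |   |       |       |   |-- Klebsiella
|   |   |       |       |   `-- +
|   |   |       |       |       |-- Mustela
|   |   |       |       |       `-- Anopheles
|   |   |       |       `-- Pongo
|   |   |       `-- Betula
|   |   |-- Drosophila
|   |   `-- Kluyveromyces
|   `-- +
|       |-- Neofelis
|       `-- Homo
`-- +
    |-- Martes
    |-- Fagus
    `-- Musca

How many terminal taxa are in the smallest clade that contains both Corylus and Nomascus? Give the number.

17

The MRCA of Corylus and Nomascus is the node subtending (((Cercopithecus,Corvus),Gallus),(Ateles,Corylus,Bufo),(((Quercus,Rattus),(((Meles,(Lynx,Nomascus,Colobus)),Klebsiella,(Mustela,Anopheles)),Pongo)),Betula)).
That clade contains 17 terminal taxa: Anopheles, Ateles, Betula, Bufo, Cercopithecus, Colobus, Corvus, Corylus, Gallus, Klebsiella, Lynx, Meles, Mustela, Nomascus, Pongo, Quercus, Rattus.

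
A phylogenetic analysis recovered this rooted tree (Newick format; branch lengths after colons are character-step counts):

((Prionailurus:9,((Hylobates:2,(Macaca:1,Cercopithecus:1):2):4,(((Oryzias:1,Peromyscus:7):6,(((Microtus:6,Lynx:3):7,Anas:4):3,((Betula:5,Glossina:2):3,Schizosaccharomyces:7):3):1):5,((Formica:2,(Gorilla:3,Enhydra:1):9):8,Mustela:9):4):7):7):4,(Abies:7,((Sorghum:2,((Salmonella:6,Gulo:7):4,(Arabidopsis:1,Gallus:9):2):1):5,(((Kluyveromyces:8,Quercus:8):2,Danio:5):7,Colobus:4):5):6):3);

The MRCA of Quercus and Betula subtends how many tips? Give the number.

The MRCA of Quercus and Betula is the root, so the clade is the entire tree.
That clade contains 26 terminal taxa: Abies, Anas, Arabidopsis, Betula, Cercopithecus, Colobus, Danio, Enhydra, Formica, Gallus, Glossina, Gorilla, Gulo, Hylobates, Kluyveromyces, Lynx, Macaca, Microtus, Mustela, Oryzias, Peromyscus, Prionailurus, Quercus, Salmonella, Schizosaccharomyces, Sorghum.

26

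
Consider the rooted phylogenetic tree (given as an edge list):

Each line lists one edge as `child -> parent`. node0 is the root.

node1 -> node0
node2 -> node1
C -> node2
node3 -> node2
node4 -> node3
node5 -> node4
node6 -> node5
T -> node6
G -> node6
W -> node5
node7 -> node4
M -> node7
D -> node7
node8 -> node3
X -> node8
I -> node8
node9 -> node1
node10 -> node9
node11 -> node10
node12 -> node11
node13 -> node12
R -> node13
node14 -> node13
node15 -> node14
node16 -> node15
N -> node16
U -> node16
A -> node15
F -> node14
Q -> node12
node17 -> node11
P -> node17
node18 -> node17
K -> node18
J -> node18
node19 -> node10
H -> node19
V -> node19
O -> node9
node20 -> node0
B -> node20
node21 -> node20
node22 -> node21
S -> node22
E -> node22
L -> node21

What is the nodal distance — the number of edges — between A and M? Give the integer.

13

The MRCA of A and M is the node subtending ((C,((((T,G),W),(M,D)),(X,I))),(((((R,(((N,U),A),F)),Q),(P,(K,J))),(H,V)),O)).
From A up to that node: 8 branches. From M up to the same node: 5 branches. Total: 8 + 5 = 13.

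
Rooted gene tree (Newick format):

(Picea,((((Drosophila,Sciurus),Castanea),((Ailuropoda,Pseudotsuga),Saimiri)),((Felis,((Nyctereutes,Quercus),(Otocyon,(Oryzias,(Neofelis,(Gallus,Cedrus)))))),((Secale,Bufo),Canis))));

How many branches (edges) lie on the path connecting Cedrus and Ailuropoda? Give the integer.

12

The MRCA of Cedrus and Ailuropoda is the node subtending ((((Drosophila,Sciurus),Castanea),((Ailuropoda,Pseudotsuga),Saimiri)),((Felis,((Nyctereutes,Quercus),(Otocyon,(Oryzias,(Neofelis,(Gallus,Cedrus)))))),((Secale,Bufo),Canis))).
From Cedrus up to that node: 8 branches. From Ailuropoda up to the same node: 4 branches. Total: 8 + 4 = 12.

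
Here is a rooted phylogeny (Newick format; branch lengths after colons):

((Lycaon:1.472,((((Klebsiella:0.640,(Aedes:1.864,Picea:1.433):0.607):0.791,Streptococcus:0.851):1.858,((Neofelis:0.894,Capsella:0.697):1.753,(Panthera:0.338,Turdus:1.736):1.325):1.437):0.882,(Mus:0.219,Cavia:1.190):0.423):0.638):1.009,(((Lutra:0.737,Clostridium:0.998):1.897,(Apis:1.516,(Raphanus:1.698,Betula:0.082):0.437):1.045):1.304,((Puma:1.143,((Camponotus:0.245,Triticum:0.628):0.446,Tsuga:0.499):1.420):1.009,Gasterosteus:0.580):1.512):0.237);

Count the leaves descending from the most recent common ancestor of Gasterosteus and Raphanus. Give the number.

The MRCA of Gasterosteus and Raphanus is the node subtending (((Lutra,Clostridium),(Apis,(Raphanus,Betula))),((Puma,((Camponotus,Triticum),Tsuga)),Gasterosteus)).
That clade contains 10 terminal taxa: Apis, Betula, Camponotus, Clostridium, Gasterosteus, Lutra, Puma, Raphanus, Triticum, Tsuga.

10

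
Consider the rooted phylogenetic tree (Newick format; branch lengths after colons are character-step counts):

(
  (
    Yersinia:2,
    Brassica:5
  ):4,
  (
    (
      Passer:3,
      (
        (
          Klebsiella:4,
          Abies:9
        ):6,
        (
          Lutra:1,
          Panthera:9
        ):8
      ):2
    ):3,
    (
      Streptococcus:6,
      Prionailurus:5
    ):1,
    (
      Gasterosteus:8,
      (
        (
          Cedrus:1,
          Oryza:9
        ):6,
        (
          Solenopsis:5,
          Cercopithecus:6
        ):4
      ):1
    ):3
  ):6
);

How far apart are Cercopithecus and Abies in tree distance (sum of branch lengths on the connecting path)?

34

The path runs Cercopithecus → … → MRCA → … → Abies; the MRCA is the node subtending ((Passer,((Klebsiella,Abies),(Lutra,Panthera))),(Streptococcus,Prionailurus),(Gasterosteus,((Cedrus,Oryza),(Solenopsis,Cercopithecus)))).
Branch lengths along that path: 6 + 4 + 1 + 3 + 3 + 2 + 6 + 9 = 34.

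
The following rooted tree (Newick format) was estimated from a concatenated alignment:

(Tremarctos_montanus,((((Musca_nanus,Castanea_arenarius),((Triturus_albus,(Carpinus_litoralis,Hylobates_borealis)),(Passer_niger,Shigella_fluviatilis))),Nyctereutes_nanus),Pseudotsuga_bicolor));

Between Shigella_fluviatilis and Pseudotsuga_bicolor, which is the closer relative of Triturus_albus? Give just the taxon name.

Shigella_fluviatilis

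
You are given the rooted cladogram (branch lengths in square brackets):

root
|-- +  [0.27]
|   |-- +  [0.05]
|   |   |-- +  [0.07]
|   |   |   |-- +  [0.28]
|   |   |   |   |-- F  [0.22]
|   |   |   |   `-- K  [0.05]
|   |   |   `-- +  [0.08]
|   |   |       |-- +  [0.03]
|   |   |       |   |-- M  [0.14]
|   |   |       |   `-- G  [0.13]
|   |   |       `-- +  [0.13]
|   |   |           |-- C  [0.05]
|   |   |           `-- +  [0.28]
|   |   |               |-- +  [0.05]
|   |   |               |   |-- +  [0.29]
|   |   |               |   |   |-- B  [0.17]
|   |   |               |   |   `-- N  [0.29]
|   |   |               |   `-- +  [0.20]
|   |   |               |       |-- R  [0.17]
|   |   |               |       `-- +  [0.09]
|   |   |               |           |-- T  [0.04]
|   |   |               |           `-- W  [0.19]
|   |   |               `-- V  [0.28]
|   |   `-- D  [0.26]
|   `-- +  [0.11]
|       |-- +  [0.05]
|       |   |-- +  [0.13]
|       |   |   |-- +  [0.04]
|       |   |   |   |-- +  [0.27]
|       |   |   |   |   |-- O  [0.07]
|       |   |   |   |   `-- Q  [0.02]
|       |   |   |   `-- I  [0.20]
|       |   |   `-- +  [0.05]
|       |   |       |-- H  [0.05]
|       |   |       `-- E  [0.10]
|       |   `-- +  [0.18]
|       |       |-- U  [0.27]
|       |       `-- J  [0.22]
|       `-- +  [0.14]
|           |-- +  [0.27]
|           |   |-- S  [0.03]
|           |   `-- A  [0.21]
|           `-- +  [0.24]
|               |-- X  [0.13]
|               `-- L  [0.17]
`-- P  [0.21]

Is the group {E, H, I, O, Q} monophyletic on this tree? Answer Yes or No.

The most recent common ancestor of these taxa subtends (((O,Q),I),(H,E)).
That clade has exactly 5 tips — every listed taxon and nothing else — so the group is monophyletic.

Yes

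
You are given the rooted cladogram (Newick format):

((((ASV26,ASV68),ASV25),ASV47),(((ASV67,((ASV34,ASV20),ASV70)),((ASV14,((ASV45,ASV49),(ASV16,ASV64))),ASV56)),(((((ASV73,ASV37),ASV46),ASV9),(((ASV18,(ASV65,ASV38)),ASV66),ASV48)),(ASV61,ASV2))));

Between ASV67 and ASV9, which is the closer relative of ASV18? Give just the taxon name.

ASV9

The MRCA of ASV18 and ASV9 subtends ((((ASV73,ASV37),ASV46),ASV9),(((ASV18,(ASV65,ASV38)),ASV66),ASV48)) (9 taxa).
The MRCA of ASV18 and ASV67 subtends (((ASV67,((ASV34,ASV20),ASV70)),((ASV14,((ASV45,ASV49),(ASV16,ASV64))),ASV56)),(((((ASV73,ASV37),ASV46),ASV9),(((ASV18,(ASV65,ASV38)),ASV66),ASV48)),(ASV61,ASV2))) (21 taxa).
The first is nested inside the second, so ASV18 shares a more recent common ancestor with ASV9.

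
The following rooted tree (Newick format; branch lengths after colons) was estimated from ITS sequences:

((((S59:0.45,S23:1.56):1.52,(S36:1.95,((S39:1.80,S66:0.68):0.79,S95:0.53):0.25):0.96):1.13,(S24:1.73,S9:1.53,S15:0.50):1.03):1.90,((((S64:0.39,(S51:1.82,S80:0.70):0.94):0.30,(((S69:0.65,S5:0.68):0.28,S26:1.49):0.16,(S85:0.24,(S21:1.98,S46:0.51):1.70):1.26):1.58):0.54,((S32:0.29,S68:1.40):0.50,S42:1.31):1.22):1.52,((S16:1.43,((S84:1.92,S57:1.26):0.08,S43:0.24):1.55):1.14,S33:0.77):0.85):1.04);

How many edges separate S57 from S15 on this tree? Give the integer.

9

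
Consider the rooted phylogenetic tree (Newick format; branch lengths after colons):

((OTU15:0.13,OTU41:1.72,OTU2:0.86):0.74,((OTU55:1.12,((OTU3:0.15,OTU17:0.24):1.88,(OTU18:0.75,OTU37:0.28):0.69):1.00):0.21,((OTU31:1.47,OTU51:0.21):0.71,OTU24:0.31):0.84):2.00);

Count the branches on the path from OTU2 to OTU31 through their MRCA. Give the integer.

The MRCA of OTU2 and OTU31 is the root of the tree.
From OTU2 up to that node: 2 branches. From OTU31 up to the same node: 4 branches. Total: 2 + 4 = 6.

6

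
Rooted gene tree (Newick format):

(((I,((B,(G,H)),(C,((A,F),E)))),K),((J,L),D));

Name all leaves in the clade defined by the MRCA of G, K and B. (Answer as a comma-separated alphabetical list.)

A, B, C, E, F, G, H, I, K

Tracing G: it sits inside (G,H).
Tracing K: it sits inside ((I,((B,(G,H)),(C,((A,F),E)))),K).
Tracing B: it sits inside (B,(G,H)).
The smallest clade enclosing all 3 is ((I,((B,(G,H)),(C,((A,F),E)))),K); the answer is its 9 terminal taxa in alphabetical order.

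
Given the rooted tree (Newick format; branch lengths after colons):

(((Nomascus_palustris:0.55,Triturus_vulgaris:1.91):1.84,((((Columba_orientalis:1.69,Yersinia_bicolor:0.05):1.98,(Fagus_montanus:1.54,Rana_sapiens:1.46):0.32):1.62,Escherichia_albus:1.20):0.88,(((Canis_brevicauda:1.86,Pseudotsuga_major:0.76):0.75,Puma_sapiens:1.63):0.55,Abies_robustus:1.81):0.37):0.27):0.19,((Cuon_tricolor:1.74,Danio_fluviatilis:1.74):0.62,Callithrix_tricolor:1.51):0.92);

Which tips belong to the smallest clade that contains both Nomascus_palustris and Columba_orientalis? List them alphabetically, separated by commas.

Tracing Nomascus_palustris: it sits inside (Nomascus_palustris,Triturus_vulgaris).
Tracing Columba_orientalis: it sits inside (Columba_orientalis,Yersinia_bicolor).
The smallest clade enclosing both is ((Nomascus_palustris,Triturus_vulgaris),((((Columba_orientalis,Yersinia_bicolor),(Fagus_montanus,Rana_sapiens)),Escherichia_albus),(((Canis_brevicauda,Pseudotsuga_major),Puma_sapiens),Abies_robustus))); the answer is its 11 terminal taxa in alphabetical order.

Abies_robustus, Canis_brevicauda, Columba_orientalis, Escherichia_albus, Fagus_montanus, Nomascus_palustris, Pseudotsuga_major, Puma_sapiens, Rana_sapiens, Triturus_vulgaris, Yersinia_bicolor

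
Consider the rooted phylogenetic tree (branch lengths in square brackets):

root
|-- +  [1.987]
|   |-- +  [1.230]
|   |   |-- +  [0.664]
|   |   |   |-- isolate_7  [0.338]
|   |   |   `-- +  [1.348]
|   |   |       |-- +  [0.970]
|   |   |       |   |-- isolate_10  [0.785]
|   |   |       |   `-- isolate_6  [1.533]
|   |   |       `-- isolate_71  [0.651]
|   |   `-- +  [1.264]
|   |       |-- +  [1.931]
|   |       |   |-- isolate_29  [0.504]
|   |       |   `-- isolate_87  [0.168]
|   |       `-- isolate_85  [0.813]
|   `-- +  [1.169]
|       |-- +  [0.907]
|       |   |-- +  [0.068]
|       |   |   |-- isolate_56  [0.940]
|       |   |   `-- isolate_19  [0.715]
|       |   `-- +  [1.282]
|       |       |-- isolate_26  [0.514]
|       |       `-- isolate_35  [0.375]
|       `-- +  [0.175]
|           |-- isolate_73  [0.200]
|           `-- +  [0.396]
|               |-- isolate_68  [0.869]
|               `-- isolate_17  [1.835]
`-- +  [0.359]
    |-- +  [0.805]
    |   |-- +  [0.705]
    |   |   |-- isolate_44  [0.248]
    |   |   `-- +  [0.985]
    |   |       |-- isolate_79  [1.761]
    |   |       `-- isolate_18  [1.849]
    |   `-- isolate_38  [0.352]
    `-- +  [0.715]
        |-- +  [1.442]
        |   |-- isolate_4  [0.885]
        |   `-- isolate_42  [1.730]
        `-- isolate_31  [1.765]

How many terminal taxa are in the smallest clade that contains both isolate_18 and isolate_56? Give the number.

The MRCA of isolate_18 and isolate_56 is the root, so the clade is the entire tree.
That clade contains 21 terminal taxa: isolate_10, isolate_17, isolate_18, isolate_19, isolate_26, isolate_29, isolate_31, isolate_35, isolate_38, isolate_4, isolate_42, isolate_44, isolate_56, isolate_6, isolate_68, isolate_7, isolate_71, isolate_73, isolate_79, isolate_85, isolate_87.

21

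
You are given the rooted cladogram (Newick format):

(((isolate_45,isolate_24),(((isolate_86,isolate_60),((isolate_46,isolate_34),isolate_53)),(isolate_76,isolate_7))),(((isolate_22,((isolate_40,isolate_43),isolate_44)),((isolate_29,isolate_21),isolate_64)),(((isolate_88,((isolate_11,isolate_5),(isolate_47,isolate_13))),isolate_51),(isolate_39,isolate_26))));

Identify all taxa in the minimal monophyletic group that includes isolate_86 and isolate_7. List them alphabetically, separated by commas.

isolate_34, isolate_46, isolate_53, isolate_60, isolate_7, isolate_76, isolate_86

Tracing isolate_86: it sits inside (isolate_86,isolate_60).
Tracing isolate_7: it sits inside (isolate_76,isolate_7).
The smallest clade enclosing both is (((isolate_86,isolate_60),((isolate_46,isolate_34),isolate_53)),(isolate_76,isolate_7)); the answer is its 7 terminal taxa in alphabetical order.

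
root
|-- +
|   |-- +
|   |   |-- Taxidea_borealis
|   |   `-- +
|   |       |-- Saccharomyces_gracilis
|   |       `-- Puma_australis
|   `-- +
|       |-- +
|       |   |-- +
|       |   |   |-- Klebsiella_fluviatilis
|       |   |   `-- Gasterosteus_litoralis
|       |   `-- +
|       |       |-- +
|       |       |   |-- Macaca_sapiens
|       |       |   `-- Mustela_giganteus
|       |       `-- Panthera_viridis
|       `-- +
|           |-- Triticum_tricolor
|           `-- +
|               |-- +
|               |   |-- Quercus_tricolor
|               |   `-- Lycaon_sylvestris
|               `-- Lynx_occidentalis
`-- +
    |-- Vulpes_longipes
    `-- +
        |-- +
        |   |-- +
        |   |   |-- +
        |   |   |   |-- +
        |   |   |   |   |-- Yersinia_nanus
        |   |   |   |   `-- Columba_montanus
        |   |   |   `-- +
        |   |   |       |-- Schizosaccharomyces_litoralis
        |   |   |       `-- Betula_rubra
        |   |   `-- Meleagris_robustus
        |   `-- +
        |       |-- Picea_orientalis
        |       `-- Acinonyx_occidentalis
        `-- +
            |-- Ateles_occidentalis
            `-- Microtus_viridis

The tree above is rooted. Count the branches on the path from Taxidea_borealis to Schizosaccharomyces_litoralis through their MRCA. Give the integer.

The MRCA of Taxidea_borealis and Schizosaccharomyces_litoralis is the root of the tree.
From Taxidea_borealis up to that node: 3 branches. From Schizosaccharomyces_litoralis up to the same node: 7 branches. Total: 3 + 7 = 10.

10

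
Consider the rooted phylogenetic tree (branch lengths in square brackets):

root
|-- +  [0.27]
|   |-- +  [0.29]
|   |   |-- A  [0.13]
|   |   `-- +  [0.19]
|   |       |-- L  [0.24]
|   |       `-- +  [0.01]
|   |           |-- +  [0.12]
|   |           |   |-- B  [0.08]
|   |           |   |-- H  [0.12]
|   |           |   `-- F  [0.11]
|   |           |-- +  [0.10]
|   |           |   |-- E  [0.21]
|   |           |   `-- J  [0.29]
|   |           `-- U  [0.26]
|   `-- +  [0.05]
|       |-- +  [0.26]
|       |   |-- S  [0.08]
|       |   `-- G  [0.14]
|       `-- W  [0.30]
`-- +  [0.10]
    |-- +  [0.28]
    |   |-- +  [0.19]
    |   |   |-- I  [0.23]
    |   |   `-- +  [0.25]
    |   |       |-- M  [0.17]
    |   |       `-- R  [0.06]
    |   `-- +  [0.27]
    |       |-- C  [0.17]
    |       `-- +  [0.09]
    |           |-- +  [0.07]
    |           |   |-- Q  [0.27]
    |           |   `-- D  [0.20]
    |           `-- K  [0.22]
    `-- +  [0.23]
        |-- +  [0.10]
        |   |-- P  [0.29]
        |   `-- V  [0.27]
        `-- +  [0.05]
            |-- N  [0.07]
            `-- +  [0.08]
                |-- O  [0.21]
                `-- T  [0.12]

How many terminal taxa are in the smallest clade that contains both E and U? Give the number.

The MRCA of E and U is the node subtending ((B,H,F),(E,J),U).
That clade contains 6 terminal taxa: B, E, F, H, J, U.

6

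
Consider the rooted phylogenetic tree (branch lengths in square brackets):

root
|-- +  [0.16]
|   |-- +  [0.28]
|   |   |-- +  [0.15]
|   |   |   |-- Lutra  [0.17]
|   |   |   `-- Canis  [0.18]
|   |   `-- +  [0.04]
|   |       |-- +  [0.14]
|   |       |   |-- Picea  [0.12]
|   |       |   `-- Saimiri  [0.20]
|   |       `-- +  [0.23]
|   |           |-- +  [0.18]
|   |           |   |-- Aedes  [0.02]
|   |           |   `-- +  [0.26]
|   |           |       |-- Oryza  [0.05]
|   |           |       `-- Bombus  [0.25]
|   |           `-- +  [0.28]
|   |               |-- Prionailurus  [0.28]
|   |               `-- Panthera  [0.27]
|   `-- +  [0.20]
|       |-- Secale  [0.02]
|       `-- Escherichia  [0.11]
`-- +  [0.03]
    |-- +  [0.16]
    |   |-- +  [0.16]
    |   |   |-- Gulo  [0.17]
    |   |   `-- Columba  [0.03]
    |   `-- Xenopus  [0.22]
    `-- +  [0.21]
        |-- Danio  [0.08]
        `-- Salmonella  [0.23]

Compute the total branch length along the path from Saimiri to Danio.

1.14

The path runs Saimiri → … → MRCA → … → Danio; the MRCA is the root of the tree.
Branch lengths along that path: 0.20 + 0.14 + 0.04 + 0.28 + 0.16 + 0.03 + 0.21 + 0.08 = 1.14.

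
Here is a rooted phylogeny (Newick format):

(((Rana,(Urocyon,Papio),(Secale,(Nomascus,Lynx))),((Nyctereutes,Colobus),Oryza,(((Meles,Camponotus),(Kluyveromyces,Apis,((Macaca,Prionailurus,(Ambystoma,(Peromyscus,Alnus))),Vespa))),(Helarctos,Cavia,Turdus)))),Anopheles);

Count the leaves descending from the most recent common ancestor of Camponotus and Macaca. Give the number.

The MRCA of Camponotus and Macaca is the node subtending ((Meles,Camponotus),(Kluyveromyces,Apis,((Macaca,Prionailurus,(Ambystoma,(Peromyscus,Alnus))),Vespa))).
That clade contains 10 terminal taxa: Alnus, Ambystoma, Apis, Camponotus, Kluyveromyces, Macaca, Meles, Peromyscus, Prionailurus, Vespa.

10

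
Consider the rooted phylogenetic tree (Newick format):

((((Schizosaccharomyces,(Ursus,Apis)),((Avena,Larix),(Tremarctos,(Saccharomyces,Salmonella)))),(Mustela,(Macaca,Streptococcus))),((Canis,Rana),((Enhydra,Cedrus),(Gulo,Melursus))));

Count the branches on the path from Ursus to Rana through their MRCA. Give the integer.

8

The MRCA of Ursus and Rana is the root of the tree.
From Ursus up to that node: 5 branches. From Rana up to the same node: 3 branches. Total: 5 + 3 = 8.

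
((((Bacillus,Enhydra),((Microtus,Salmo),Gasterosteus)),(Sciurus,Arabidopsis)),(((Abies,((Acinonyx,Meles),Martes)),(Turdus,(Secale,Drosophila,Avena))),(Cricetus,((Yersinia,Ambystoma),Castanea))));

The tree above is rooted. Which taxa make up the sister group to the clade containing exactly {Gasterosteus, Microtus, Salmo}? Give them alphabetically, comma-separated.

The clade containing exactly {Gasterosteus, Microtus, Salmo} attaches to the tree at the node subtending ((Bacillus,Enhydra),((Microtus,Salmo),Gasterosteus)).
The other lineage descending from that same node — the sister group — is (Bacillus,Enhydra); its 2 tips in alphabetical order are the answer.

Bacillus, Enhydra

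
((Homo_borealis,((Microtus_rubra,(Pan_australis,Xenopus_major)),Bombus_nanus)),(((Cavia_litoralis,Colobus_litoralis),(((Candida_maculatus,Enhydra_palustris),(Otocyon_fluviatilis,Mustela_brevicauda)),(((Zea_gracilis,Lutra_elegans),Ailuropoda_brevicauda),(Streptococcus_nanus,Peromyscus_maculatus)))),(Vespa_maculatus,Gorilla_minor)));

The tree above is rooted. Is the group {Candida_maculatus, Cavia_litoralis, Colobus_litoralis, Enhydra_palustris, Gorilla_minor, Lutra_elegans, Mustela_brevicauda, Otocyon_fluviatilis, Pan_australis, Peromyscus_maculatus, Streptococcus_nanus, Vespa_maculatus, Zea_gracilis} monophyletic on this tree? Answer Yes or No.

The MRCA of the listed taxa is the root, so the smallest clade containing them is the whole tree.
That clade also contains Ailuropoda_brevicauda, Bombus_nanus, Homo_borealis, Microtus_rubra, Xenopus_major, which are not in the proposed group, so the group is not monophyletic.

No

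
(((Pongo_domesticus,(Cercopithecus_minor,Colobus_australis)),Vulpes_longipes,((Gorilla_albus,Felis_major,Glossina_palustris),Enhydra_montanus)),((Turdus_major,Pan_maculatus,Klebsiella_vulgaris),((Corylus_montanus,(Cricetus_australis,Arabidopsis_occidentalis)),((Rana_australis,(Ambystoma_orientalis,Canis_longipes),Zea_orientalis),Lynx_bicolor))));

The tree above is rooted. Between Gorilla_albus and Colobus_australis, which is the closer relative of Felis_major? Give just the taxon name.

Gorilla_albus

The MRCA of Felis_major and Gorilla_albus subtends (Gorilla_albus,Felis_major,Glossina_palustris) (3 taxa).
The MRCA of Felis_major and Colobus_australis subtends ((Pongo_domesticus,(Cercopithecus_minor,Colobus_australis)),Vulpes_longipes,((Gorilla_albus,Felis_major,Glossina_palustris),Enhydra_montanus)) (8 taxa).
The first is nested inside the second, so Felis_major shares a more recent common ancestor with Gorilla_albus.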